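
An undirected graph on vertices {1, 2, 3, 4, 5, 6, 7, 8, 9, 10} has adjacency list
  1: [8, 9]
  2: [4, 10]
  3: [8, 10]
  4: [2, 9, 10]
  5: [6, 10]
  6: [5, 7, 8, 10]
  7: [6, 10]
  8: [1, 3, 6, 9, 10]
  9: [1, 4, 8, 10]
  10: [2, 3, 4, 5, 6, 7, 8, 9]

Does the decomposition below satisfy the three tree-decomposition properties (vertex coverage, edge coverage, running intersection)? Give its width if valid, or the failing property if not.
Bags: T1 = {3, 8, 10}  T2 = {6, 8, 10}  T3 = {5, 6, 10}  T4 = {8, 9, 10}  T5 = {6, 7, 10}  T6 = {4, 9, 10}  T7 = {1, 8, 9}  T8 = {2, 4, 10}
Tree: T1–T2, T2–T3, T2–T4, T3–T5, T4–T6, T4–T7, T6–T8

Vertex coverage: the bags together contain {1, 2, 3, 4, 5, 6, 7, 8, 9, 10}, the full vertex set. Edge coverage: each edge of G has both endpoints in at least one bag. Running intersection: for every vertex, the bags containing it form a connected subtree. All three properties hold, so this is a valid tree decomposition of width max|bag| − 1 = 2, and hence tw(G) ≤ 2.

Yes; width 2.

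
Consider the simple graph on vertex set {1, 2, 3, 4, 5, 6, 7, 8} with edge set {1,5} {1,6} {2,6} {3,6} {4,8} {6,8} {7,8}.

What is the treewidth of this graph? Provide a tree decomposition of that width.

The largest bag has 2 vertices, giving width 1; this decomposition certifies tw(G) ≤ 1. Since G has at least one edge (e.g. 7–8), it is not an edgeless graph, so tw(G) ≥ 1. Hence tw(G) = 1 exactly.

Treewidth 1.
One such decomposition:
Bags: B1 = {7, 8}  B2 = {6, 8}  B3 = {2, 6}  B4 = {3, 6}  B5 = {4, 8}  B6 = {1, 6}  B7 = {1, 5}
Tree: B1–B2, B2–B3, B3–B4, B1–B5, B2–B6, B6–B7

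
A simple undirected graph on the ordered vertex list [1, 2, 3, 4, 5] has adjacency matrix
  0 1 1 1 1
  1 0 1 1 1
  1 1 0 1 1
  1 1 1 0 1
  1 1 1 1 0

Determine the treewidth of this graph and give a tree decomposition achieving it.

Treewidth 4.
One such decomposition:
Bags: B1 = {1, 2, 3, 4, 5}
Tree: (single bag)

With just one bag of size 5, the width is 5 − 1 = 4, so tw(G) ≤ 4. Conversely, {1, 2, 3, 4, 5} is a clique of size 5, and the vertices of any clique must share a bag in every tree decomposition; so some bag has ≥ 5 vertices and tw(G) ≥ 4. Hence tw(G) = 4 exactly.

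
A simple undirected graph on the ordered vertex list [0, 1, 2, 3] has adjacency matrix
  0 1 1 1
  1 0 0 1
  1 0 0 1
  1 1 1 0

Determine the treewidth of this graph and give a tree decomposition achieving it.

Treewidth 2.
One optimal decomposition is:
Bags: B1 = {0, 1, 3}  B2 = {0, 2, 3}
Tree: B1–B2

Every bag has size at most 3, so the width is 3 − 1 = 2 and tw(G) ≤ 2. Conversely, {0, 1, 3} is a clique of size 3, and the vertices of any clique must share a bag in every tree decomposition; so some bag has ≥ 3 vertices and tw(G) ≥ 2. Hence tw(G) = 2 exactly.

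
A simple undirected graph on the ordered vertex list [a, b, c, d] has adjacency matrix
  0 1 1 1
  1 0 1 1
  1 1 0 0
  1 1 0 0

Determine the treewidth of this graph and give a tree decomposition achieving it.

Treewidth 2.
Bags: B1 = {a, b, d}  B2 = {a, b, c}
Tree: B1–B2

The largest bag has 3 vertices, giving width 2; this decomposition certifies tw(G) ≤ 2. For the lower bound, the 3 vertices {a, b, d} are pairwise adjacent, and any tree decomposition puts a clique entirely inside one bag — forcing width ≥ 2. Therefore the treewidth is 2.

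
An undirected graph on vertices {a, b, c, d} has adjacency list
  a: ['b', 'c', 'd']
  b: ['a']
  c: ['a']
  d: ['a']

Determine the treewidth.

A width-1 tree decomposition is:
Bags: B1 = {a, c}  B2 = {a, d}  B3 = {a, b}
Tree: B1–B2, B2–B3
Every bag has size at most 2, so the width is 2 − 1 = 1 and tw(G) ≤ 1. Since G has at least one edge (e.g. c–a), it is not an edgeless graph, so tw(G) ≥ 1. The upper and lower bounds meet at 1, so that is the treewidth.

1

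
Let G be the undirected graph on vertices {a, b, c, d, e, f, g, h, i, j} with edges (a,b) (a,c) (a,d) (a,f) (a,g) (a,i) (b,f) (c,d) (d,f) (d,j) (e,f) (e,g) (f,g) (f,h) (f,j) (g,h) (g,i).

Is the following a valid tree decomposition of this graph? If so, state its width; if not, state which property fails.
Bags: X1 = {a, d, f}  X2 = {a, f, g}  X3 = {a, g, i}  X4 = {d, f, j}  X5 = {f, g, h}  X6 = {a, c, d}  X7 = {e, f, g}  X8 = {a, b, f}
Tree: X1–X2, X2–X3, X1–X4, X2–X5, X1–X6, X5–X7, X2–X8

Vertex coverage: the bags together contain {a, b, c, d, e, f, g, h, i, j}, the full vertex set. Edge coverage: each edge of G has both endpoints in at least one bag. Running intersection: for every vertex, the bags containing it form a connected subtree. All three properties hold, so this is a valid tree decomposition of width max|bag| − 1 = 2, and hence tw(G) ≤ 2.

Yes; width 2.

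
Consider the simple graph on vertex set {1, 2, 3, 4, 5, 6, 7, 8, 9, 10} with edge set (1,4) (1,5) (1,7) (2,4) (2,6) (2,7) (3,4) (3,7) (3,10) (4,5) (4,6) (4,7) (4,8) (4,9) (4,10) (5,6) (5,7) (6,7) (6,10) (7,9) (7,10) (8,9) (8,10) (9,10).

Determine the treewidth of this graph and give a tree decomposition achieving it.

Treewidth 3.
One such decomposition:
Bags: B1 = {4, 7, 9, 10}  B2 = {4, 6, 7, 10}  B3 = {4, 5, 6, 7}  B4 = {3, 4, 7, 10}  B5 = {4, 8, 9, 10}  B6 = {1, 4, 5, 7}  B7 = {2, 4, 6, 7}
Tree: B1–B2, B2–B3, B2–B4, B1–B5, B3–B6, B3–B7

Every bag has size at most 4, so the width is 4 − 1 = 3 and tw(G) ≤ 3. Conversely, {4, 8, 9, 10} is a clique of size 4, and the vertices of any clique must share a bag in every tree decomposition; so some bag has ≥ 4 vertices and tw(G) ≥ 3. Combining the bounds, tw(G) = 3.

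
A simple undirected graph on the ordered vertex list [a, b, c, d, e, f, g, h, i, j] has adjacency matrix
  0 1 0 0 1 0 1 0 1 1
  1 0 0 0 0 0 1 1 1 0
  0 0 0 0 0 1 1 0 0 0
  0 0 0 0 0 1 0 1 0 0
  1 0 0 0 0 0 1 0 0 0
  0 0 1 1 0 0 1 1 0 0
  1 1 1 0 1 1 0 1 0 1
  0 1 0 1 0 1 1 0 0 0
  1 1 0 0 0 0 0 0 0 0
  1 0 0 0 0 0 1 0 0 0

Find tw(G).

2

A width-2 tree decomposition is:
Bags: B1 = {a, b, g}  B2 = {b, g, h}  B3 = {a, b, i}  B4 = {a, e, g}  B5 = {f, g, h}  B6 = {c, f, g}  B7 = {a, g, j}  B8 = {d, f, h}
Tree: B1–B2, B1–B3, B1–B4, B2–B5, B5–B6, B1–B7, B5–B8
Each bag holds 3 vertices, so the decomposition has width 2, which upper-bounds the treewidth. Conversely, {d, f, h} is a clique of size 3, and the vertices of any clique must share a bag in every tree decomposition; so some bag has ≥ 3 vertices and tw(G) ≥ 2. Hence tw(G) = 2 exactly.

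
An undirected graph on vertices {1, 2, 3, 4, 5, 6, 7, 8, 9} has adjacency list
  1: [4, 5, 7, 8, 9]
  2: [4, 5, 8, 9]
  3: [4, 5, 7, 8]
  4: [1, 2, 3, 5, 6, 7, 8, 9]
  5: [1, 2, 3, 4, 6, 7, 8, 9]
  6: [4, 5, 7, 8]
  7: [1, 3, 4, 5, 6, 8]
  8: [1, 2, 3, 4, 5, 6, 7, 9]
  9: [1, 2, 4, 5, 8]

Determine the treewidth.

A width-4 tree decomposition is:
Bags: B1 = {1, 4, 5, 7, 8}  B2 = {1, 4, 5, 8, 9}  B3 = {4, 5, 6, 7, 8}  B4 = {2, 4, 5, 8, 9}  B5 = {3, 4, 5, 7, 8}
Tree: B1–B2, B1–B3, B2–B4, B1–B5
Every bag has size at most 5, so the width is 5 − 1 = 4 and tw(G) ≤ 4. For the lower bound, the 5 vertices {1, 4, 5, 8, 9} are pairwise adjacent, and any tree decomposition puts a clique entirely inside one bag — forcing width ≥ 4. Therefore the treewidth is 4.

4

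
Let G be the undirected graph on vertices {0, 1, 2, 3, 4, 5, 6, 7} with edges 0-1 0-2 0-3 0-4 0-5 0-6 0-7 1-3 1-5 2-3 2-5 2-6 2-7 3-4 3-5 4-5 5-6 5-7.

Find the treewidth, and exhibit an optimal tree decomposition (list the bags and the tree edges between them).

Treewidth 3.
One optimal decomposition is:
Bags: B1 = {0, 2, 5, 6}  B2 = {0, 2, 5, 7}  B3 = {0, 2, 3, 5}  B4 = {0, 1, 3, 5}  B5 = {0, 3, 4, 5}
Tree: B1–B2, B1–B3, B3–B4, B3–B5

Each bag holds 4 vertices, so the decomposition has width 3, which upper-bounds the treewidth. On the other hand G contains the 4-clique {0, 1, 3, 5}. A clique must lie in a single bag of any decomposition, so no decomposition can have width below 3. The upper and lower bounds meet at 3, so that is the treewidth.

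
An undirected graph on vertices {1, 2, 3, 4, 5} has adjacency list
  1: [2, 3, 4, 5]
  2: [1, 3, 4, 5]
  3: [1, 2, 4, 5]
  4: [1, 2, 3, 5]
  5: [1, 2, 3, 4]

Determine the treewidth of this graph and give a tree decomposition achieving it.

With just one bag of size 5, the width is 5 − 1 = 4, so tw(G) ≤ 4. For the lower bound, the 5 vertices {1, 2, 3, 4, 5} are pairwise adjacent, and any tree decomposition puts a clique entirely inside one bag — forcing width ≥ 4. The upper and lower bounds meet at 4, so that is the treewidth.

Treewidth 4.
Bags: B1 = {1, 2, 3, 4, 5}
Tree: (single bag)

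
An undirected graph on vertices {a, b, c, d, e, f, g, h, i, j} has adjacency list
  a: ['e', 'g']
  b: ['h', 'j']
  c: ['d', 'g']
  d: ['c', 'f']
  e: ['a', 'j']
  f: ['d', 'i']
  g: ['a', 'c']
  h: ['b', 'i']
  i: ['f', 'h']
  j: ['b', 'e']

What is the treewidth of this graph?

2

A width-2 tree decomposition is:
Bags: B1 = {a, e, g}  B2 = {e, g, j}  B3 = {b, g, j}  B4 = {b, g, h}  B5 = {g, h, i}  B6 = {f, g, i}  B7 = {d, f, g}  B8 = {c, d, g}
Tree: B1–B2, B2–B3, B3–B4, B4–B5, B5–B6, B6–B7, B7–B8
Every bag has size at most 3, so the width is 3 − 1 = 2 and tw(G) ≤ 2. For the lower bound, G contains the cycle g–a–e–j–b–h–i–f–d–c–g, so G is not a forest; only forests have treewidth ≤ 1, hence tw(G) ≥ 2. Combining the bounds, tw(G) = 2.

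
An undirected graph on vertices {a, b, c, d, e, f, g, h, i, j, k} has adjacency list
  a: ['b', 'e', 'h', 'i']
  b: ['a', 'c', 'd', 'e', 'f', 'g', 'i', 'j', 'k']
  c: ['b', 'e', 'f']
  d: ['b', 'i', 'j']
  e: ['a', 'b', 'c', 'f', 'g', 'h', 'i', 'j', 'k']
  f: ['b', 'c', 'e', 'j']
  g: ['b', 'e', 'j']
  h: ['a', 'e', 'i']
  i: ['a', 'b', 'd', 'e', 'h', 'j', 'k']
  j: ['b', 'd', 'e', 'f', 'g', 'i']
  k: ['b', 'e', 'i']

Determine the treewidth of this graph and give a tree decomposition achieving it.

Treewidth 3.
One such decomposition:
Bags: B1 = {b, c, e, f}  B2 = {b, e, f, j}  B3 = {b, e, i, j}  B4 = {b, d, i, j}  B5 = {b, e, g, j}  B6 = {a, b, e, i}  B7 = {b, e, i, k}  B8 = {a, e, h, i}
Tree: B1–B2, B2–B3, B3–B4, B2–B5, B3–B6, B3–B7, B6–B8

The largest bag has 4 vertices, giving width 3; this decomposition certifies tw(G) ≤ 3. Conversely, {a, e, h, i} is a clique of size 4, and the vertices of any clique must share a bag in every tree decomposition; so some bag has ≥ 4 vertices and tw(G) ≥ 3. The upper and lower bounds meet at 3, so that is the treewidth.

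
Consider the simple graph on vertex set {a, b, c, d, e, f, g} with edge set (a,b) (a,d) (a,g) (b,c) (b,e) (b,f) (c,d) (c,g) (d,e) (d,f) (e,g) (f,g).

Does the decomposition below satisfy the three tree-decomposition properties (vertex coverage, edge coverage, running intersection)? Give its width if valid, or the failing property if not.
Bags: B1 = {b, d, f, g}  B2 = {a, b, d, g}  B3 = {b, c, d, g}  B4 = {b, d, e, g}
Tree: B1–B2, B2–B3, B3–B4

Yes; width 3.

Checking the three conditions: (i) the bags cover all of {a, b, c, d, e, f, g}; (ii) for each edge, some bag contains both endpoints; (iii) the bags containing any fixed vertex form a subtree. All hold, so the decomposition is valid with width 4 − 1 = 3.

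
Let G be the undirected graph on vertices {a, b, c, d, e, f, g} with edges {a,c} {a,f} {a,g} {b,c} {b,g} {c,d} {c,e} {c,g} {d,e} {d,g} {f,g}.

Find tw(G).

2

A width-2 tree decomposition is:
Bags: B1 = {a, f, g}  B2 = {a, c, g}  B3 = {b, c, g}  B4 = {c, d, g}  B5 = {c, d, e}
Tree: B1–B2, B2–B3, B2–B4, B4–B5
Every bag has size at most 3, so the width is 3 − 1 = 2 and tw(G) ≤ 2. For the lower bound, the 3 vertices {c, d, g} are pairwise adjacent, and any tree decomposition puts a clique entirely inside one bag — forcing width ≥ 2. Hence tw(G) = 2 exactly.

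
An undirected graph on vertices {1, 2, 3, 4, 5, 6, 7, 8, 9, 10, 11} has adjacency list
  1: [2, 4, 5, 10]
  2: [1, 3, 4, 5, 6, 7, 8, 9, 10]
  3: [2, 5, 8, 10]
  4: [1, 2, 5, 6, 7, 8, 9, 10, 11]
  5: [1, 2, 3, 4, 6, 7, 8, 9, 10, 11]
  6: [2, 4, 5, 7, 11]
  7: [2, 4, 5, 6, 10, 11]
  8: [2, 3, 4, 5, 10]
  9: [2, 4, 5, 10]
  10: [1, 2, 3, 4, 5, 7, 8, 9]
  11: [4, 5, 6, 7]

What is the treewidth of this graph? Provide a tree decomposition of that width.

Treewidth 4.
Bags: B1 = {2, 3, 5, 8, 10}  B2 = {2, 4, 5, 8, 10}  B3 = {1, 2, 4, 5, 10}  B4 = {2, 4, 5, 7, 10}  B5 = {2, 4, 5, 9, 10}  B6 = {2, 4, 5, 6, 7}  B7 = {4, 5, 6, 7, 11}
Tree: B1–B2, B2–B3, B3–B4, B3–B5, B4–B6, B6–B7

The largest bag has 5 vertices, giving width 4; this decomposition certifies tw(G) ≤ 4. On the other hand G contains the 5-clique {2, 3, 5, 8, 10}. A clique must lie in a single bag of any decomposition, so no decomposition can have width below 4. Hence tw(G) = 4 exactly.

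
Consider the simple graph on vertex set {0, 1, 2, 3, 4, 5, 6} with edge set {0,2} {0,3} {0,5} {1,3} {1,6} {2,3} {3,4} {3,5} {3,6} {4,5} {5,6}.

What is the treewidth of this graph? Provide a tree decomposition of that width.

Treewidth 2.
One such decomposition:
Bags: B1 = {0, 2, 3}  B2 = {0, 3, 5}  B3 = {3, 4, 5}  B4 = {3, 5, 6}  B5 = {1, 3, 6}
Tree: B1–B2, B2–B3, B3–B4, B4–B5

Every bag has size at most 3, so the width is 3 − 1 = 2 and tw(G) ≤ 2. On the other hand G contains the 3-clique {1, 3, 6}. A clique must lie in a single bag of any decomposition, so no decomposition can have width below 2. Hence tw(G) = 2 exactly.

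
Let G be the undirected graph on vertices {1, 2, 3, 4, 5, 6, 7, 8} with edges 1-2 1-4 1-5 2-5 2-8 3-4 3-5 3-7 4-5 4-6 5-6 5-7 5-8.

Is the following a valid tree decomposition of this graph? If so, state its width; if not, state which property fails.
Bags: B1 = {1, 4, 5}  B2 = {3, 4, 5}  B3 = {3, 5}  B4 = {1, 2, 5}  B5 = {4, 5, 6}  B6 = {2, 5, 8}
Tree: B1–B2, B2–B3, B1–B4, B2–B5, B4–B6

A tree decomposition must satisfy three properties: every vertex lies in some bag; for every edge, both endpoints lie together in some bag; and for every vertex, the bags containing it form a connected subtree. Here vertex 7 appears in no bag, so the decomposition is invalid.

No — vertex 7 appears in no bag.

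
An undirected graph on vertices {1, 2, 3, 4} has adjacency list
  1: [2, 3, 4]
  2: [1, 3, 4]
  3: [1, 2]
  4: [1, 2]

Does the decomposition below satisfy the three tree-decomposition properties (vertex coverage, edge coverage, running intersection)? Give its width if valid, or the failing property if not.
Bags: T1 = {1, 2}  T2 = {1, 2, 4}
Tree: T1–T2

A tree decomposition must satisfy three properties: every vertex lies in some bag; for every edge, both endpoints lie together in some bag; and for every vertex, the bags containing it form a connected subtree. Here vertex 3 appears in no bag, so the decomposition is invalid.

No — vertex 3 appears in no bag.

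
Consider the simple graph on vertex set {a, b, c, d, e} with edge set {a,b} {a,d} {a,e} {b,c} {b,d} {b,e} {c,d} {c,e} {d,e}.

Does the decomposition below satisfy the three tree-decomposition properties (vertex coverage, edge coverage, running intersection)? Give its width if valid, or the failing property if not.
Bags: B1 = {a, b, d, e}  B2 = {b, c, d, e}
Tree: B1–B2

Yes; width 3.

Vertex coverage: the bags together contain {a, b, c, d, e}, the full vertex set. Edge coverage: each edge of G has both endpoints in at least one bag. Running intersection: for every vertex, the bags containing it form a connected subtree. All three properties hold, so this is a valid tree decomposition of width max|bag| − 1 = 3, and hence tw(G) ≤ 3.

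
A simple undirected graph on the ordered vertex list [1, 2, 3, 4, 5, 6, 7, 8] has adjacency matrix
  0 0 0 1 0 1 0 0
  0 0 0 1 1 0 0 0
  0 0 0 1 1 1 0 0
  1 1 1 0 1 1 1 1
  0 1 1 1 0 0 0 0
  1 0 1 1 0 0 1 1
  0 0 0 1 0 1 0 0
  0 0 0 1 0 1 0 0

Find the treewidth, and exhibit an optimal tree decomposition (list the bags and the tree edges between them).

Treewidth 2.
One optimal decomposition is:
Bags: B1 = {3, 4, 5}  B2 = {2, 4, 5}  B3 = {3, 4, 6}  B4 = {4, 6, 8}  B5 = {1, 4, 6}  B6 = {4, 6, 7}
Tree: B1–B2, B1–B3, B3–B4, B4–B5, B4–B6

Each bag holds 3 vertices, so the decomposition has width 2, which upper-bounds the treewidth. On the other hand G contains the 3-clique {2, 4, 5}. A clique must lie in a single bag of any decomposition, so no decomposition can have width below 2. Combining the bounds, tw(G) = 2.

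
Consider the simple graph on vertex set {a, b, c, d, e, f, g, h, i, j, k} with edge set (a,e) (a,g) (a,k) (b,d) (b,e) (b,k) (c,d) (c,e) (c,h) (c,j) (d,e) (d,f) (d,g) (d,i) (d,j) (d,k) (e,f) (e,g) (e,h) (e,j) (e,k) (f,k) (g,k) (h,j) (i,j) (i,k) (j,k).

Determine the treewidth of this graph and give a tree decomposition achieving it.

Each bag holds 4 vertices, so the decomposition has width 3, which upper-bounds the treewidth. For the lower bound, the 4 vertices {c, d, e, j} are pairwise adjacent, and any tree decomposition puts a clique entirely inside one bag — forcing width ≥ 3. Therefore the treewidth is 3.

Treewidth 3.
One such decomposition:
Bags: B1 = {d, e, f, k}  B2 = {d, e, j, k}  B3 = {c, d, e, j}  B4 = {c, e, h, j}  B5 = {d, e, g, k}  B6 = {d, i, j, k}  B7 = {b, d, e, k}  B8 = {a, e, g, k}
Tree: B1–B2, B2–B3, B3–B4, B1–B5, B2–B6, B5–B7, B5–B8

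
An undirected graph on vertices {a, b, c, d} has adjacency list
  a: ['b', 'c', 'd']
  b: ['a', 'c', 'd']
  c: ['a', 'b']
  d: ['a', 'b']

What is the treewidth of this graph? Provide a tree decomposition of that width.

The largest bag has 3 vertices, giving width 2; this decomposition certifies tw(G) ≤ 2. Conversely, {a, b, d} is a clique of size 3, and the vertices of any clique must share a bag in every tree decomposition; so some bag has ≥ 3 vertices and tw(G) ≥ 2. Hence tw(G) = 2 exactly.

Treewidth 2.
Bags: B1 = {a, b, d}  B2 = {a, b, c}
Tree: B1–B2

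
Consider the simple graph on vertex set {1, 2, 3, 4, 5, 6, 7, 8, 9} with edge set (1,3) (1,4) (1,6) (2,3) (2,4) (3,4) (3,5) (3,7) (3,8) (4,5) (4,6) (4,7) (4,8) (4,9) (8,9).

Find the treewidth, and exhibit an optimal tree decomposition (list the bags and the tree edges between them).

Each bag holds 3 vertices, so the decomposition has width 2, which upper-bounds the treewidth. Conversely, {4, 8, 9} is a clique of size 3, and the vertices of any clique must share a bag in every tree decomposition; so some bag has ≥ 3 vertices and tw(G) ≥ 2. The upper and lower bounds meet at 2, so that is the treewidth.

Treewidth 2.
One such decomposition:
Bags: B1 = {3, 4, 5}  B2 = {3, 4, 8}  B3 = {1, 3, 4}  B4 = {3, 4, 7}  B5 = {1, 4, 6}  B6 = {2, 3, 4}  B7 = {4, 8, 9}
Tree: B1–B2, B1–B3, B3–B4, B3–B5, B2–B6, B2–B7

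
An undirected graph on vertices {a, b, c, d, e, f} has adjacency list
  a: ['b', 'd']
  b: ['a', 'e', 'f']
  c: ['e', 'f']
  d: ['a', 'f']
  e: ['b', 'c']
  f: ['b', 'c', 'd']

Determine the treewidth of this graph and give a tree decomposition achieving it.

Each bag holds 3 vertices, so the decomposition has width 2, which upper-bounds the treewidth. For the lower bound, G contains the cycle a–d–f–b–a, so G is not a forest; only forests have treewidth ≤ 1, hence tw(G) ≥ 2. The upper and lower bounds meet at 2, so that is the treewidth.

Treewidth 2.
One such decomposition:
Bags: B1 = {a, b, d}  B2 = {b, d, f}  B3 = {b, e, f}  B4 = {c, e, f}
Tree: B1–B2, B2–B3, B3–B4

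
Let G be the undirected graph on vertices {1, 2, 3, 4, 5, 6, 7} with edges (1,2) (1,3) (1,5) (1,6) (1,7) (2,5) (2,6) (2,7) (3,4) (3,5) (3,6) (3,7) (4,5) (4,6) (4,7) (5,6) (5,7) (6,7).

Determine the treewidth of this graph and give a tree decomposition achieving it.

The largest bag has 5 vertices, giving width 4; this decomposition certifies tw(G) ≤ 4. On the other hand G contains the 5-clique {1, 2, 5, 6, 7}. A clique must lie in a single bag of any decomposition, so no decomposition can have width below 4. Combining the bounds, tw(G) = 4.

Treewidth 4.
One optimal decomposition is:
Bags: B1 = {1, 3, 5, 6, 7}  B2 = {3, 4, 5, 6, 7}  B3 = {1, 2, 5, 6, 7}
Tree: B1–B2, B1–B3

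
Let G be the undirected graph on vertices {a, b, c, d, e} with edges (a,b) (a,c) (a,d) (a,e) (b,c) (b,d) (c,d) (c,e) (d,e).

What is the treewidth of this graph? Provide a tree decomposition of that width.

Every bag has size at most 4, so the width is 4 − 1 = 3 and tw(G) ≤ 3. Conversely, {a, c, d, e} is a clique of size 4, and the vertices of any clique must share a bag in every tree decomposition; so some bag has ≥ 4 vertices and tw(G) ≥ 3. Therefore the treewidth is 3.

Treewidth 3.
One optimal decomposition is:
Bags: B1 = {a, b, c, d}  B2 = {a, c, d, e}
Tree: B1–B2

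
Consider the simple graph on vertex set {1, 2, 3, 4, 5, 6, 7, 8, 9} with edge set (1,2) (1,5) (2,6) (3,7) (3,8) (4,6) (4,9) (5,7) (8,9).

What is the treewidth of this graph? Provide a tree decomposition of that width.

Every bag has size at most 3, so the width is 3 − 1 = 2 and tw(G) ≤ 2. Since 9–8–3–7–5–1–2–6–4–9 is a cycle in G, G is not acyclic. Forests are exactly the graphs of treewidth ≤ 1, so tw(G) ≥ 2. Hence tw(G) = 2 exactly.

Treewidth 2.
One such decomposition:
Bags: B1 = {3, 8, 9}  B2 = {3, 7, 9}  B3 = {5, 7, 9}  B4 = {1, 5, 9}  B5 = {1, 2, 9}  B6 = {2, 6, 9}  B7 = {4, 6, 9}
Tree: B1–B2, B2–B3, B3–B4, B4–B5, B5–B6, B6–B7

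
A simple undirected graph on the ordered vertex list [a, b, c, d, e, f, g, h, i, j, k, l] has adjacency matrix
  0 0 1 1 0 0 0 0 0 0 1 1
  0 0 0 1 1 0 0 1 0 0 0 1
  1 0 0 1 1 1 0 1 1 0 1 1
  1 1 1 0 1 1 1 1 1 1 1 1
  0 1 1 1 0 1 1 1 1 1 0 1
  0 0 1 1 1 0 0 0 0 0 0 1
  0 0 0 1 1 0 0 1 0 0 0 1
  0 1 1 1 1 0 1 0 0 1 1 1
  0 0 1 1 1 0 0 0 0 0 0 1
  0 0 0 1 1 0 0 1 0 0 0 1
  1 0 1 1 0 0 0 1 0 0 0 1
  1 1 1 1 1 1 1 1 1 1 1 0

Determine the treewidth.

4

A width-4 tree decomposition is:
Bags: B1 = {c, d, e, i, l}  B2 = {c, d, e, h, l}  B3 = {d, e, g, h, l}  B4 = {c, d, h, k, l}  B5 = {d, e, h, j, l}  B6 = {c, d, e, f, l}  B7 = {b, d, e, h, l}  B8 = {a, c, d, k, l}
Tree: B1–B2, B2–B3, B2–B4, B3–B5, B2–B6, B2–B7, B4–B8
Every bag has size at most 5, so the width is 5 − 1 = 4 and tw(G) ≤ 4. For the lower bound, the 5 vertices {d, e, g, h, l} are pairwise adjacent, and any tree decomposition puts a clique entirely inside one bag — forcing width ≥ 4. Combining the bounds, tw(G) = 4.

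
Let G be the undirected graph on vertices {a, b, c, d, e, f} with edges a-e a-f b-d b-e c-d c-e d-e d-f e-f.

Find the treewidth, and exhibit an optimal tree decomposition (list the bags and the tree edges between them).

Every bag has size at most 3, so the width is 3 − 1 = 2 and tw(G) ≤ 2. For the lower bound, the 3 vertices {c, d, e} are pairwise adjacent, and any tree decomposition puts a clique entirely inside one bag — forcing width ≥ 2. Hence tw(G) = 2 exactly.

Treewidth 2.
One such decomposition:
Bags: B1 = {d, e, f}  B2 = {a, e, f}  B3 = {c, d, e}  B4 = {b, d, e}
Tree: B1–B2, B1–B3, B3–B4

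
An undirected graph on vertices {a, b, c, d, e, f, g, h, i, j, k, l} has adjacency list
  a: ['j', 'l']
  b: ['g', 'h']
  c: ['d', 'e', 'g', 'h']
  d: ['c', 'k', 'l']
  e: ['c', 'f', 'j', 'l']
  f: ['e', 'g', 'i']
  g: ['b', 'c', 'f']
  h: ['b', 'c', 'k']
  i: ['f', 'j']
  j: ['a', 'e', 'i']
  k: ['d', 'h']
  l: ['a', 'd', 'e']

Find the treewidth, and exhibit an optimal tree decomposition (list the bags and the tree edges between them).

Each bag holds 4 vertices, so the decomposition has width 3, which upper-bounds the treewidth. For the lower bound: the 4 vertex sets {a,i,j}, {l}, {e}, {c,d,f,g} are disjoint, each induces a connected subgraph, and every pair is joined by at least one edge of G. Contracting each set to a single vertex therefore yields K_{4} as a minor, and since treewidth is minor-monotone, tw(G) ≥ tw(K_{4}) = 3. Hence tw(G) = 3 exactly.

Treewidth 3.
One optimal decomposition is:
Bags: B1 = {a, i, j, l}  B2 = {e, i, j, l}  B3 = {e, f, i, l}  B4 = {d, e, f, l}  B5 = {c, d, e, f}  B6 = {c, d, f, g}  B7 = {c, d, g, k}  B8 = {c, g, h, k}  B9 = {b, g, h, k}
Tree: B1–B2, B2–B3, B3–B4, B4–B5, B5–B6, B6–B7, B7–B8, B8–B9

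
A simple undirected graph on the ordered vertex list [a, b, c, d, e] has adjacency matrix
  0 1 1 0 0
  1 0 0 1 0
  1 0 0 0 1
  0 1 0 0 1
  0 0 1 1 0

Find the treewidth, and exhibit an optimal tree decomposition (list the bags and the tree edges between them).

Treewidth 2.
One optimal decomposition is:
Bags: B1 = {a, b, c}  B2 = {b, c, e}  B3 = {b, d, e}
Tree: B1–B2, B2–B3

The largest bag has 3 vertices, giving width 2; this decomposition certifies tw(G) ≤ 2. Since b–a–c–e–d–b is a cycle in G, G is not acyclic. Forests are exactly the graphs of treewidth ≤ 1, so tw(G) ≥ 2. Hence tw(G) = 2 exactly.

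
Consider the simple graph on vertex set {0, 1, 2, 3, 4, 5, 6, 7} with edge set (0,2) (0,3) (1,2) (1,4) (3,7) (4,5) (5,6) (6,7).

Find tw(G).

A width-2 tree decomposition is:
Bags: B1 = {1, 2, 4}  B2 = {2, 4, 5}  B3 = {2, 5, 6}  B4 = {2, 6, 7}  B5 = {2, 3, 7}  B6 = {0, 2, 3}
Tree: B1–B2, B2–B3, B3–B4, B4–B5, B5–B6
The largest bag has 3 vertices, giving width 2; this decomposition certifies tw(G) ≤ 2. Since 2–1–4–5–6–7–3–0–2 is a cycle in G, G is not acyclic. Forests are exactly the graphs of treewidth ≤ 1, so tw(G) ≥ 2. Therefore the treewidth is 2.

2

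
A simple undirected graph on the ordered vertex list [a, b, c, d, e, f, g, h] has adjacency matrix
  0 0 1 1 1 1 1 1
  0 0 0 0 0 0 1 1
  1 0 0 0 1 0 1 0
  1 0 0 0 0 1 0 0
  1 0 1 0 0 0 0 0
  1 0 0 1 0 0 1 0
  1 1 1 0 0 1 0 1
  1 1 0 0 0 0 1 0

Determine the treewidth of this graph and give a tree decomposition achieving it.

Treewidth 2.
One optimal decomposition is:
Bags: B1 = {a, f, g}  B2 = {a, g, h}  B3 = {a, c, g}  B4 = {a, c, e}  B5 = {a, d, f}  B6 = {b, g, h}
Tree: B1–B2, B1–B3, B3–B4, B1–B5, B2–B6

Each bag holds 3 vertices, so the decomposition has width 2, which upper-bounds the treewidth. For the lower bound, the 3 vertices {a, d, f} are pairwise adjacent, and any tree decomposition puts a clique entirely inside one bag — forcing width ≥ 2. Therefore the treewidth is 2.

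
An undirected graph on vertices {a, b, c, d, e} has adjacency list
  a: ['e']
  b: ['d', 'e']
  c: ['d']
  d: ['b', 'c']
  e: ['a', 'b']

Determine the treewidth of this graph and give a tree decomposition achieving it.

Every bag has size at most 2, so the width is 2 − 1 = 1 and tw(G) ≤ 1. Any graph with an edge has treewidth ≥ 1, and G has the edge d–b. Combining the bounds, tw(G) = 1.

Treewidth 1.
One optimal decomposition is:
Bags: B1 = {b, d}  B2 = {b, e}  B3 = {c, d}  B4 = {a, e}
Tree: B1–B2, B1–B3, B2–B4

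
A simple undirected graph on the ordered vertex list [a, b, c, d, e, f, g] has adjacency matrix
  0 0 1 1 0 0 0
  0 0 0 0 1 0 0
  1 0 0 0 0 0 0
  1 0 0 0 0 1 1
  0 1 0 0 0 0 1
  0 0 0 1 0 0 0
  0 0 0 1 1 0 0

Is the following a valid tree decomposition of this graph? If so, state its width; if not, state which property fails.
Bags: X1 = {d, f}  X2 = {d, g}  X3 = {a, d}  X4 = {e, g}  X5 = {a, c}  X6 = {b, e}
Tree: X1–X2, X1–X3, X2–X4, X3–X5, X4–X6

Yes; width 1.

Checking the three conditions: (i) the bags cover all of {a, b, c, d, e, f, g}; (ii) for each edge, some bag contains both endpoints; (iii) the bags containing any fixed vertex form a subtree. All hold, so the decomposition is valid with width 2 − 1 = 1.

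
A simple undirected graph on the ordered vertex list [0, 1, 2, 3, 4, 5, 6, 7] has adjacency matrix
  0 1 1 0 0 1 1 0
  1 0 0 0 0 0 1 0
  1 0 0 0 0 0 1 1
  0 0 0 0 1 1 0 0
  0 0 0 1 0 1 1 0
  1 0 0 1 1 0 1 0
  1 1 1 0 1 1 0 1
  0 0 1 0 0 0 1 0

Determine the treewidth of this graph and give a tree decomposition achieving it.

Treewidth 2.
Bags: B1 = {0, 5, 6}  B2 = {0, 2, 6}  B3 = {4, 5, 6}  B4 = {0, 1, 6}  B5 = {2, 6, 7}  B6 = {3, 4, 5}
Tree: B1–B2, B1–B3, B2–B4, B2–B5, B3–B6

Each bag holds 3 vertices, so the decomposition has width 2, which upper-bounds the treewidth. On the other hand G contains the 3-clique {3, 4, 5}. A clique must lie in a single bag of any decomposition, so no decomposition can have width below 2. Hence tw(G) = 2 exactly.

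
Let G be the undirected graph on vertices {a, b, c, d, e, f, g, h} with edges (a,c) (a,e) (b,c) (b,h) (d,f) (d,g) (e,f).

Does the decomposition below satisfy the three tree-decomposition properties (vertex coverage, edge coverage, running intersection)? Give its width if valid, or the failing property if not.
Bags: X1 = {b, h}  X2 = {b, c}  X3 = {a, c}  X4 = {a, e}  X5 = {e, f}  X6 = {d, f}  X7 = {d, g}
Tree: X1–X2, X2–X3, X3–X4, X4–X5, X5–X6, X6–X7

Yes; width 1.

Every vertex of G appears in some bag (union = {a, b, c, d, e, f, g, h}); every edge is covered by a bag; and for each vertex v the set of bags containing v is connected in the bag tree. The decomposition is therefore valid. The largest bag has 2 vertices, so the width is 1.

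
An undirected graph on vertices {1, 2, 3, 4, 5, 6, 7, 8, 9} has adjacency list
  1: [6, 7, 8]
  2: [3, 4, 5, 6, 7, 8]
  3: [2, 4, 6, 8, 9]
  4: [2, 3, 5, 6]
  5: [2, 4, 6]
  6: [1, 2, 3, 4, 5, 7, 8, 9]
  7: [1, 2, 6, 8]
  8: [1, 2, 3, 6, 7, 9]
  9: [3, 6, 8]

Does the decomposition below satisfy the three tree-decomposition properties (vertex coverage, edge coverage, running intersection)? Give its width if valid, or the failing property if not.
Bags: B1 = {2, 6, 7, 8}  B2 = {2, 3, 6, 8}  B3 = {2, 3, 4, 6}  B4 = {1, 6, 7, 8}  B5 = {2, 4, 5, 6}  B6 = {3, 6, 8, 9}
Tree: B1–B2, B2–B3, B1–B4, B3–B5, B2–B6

Yes; width 3.

Checking the three conditions: (i) the bags cover all of {1, 2, 3, 4, 5, 6, 7, 8, 9}; (ii) for each edge, some bag contains both endpoints; (iii) the bags containing any fixed vertex form a subtree. All hold, so the decomposition is valid with width 4 − 1 = 3.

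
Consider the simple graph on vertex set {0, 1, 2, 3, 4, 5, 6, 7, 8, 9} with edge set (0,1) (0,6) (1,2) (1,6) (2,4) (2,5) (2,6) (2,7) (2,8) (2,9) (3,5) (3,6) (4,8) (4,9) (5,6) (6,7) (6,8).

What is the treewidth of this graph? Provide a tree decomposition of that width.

Treewidth 2.
One such decomposition:
Bags: B1 = {2, 6, 8}  B2 = {2, 5, 6}  B3 = {1, 2, 6}  B4 = {2, 6, 7}  B5 = {3, 5, 6}  B6 = {0, 1, 6}  B7 = {2, 4, 8}  B8 = {2, 4, 9}
Tree: B1–B2, B1–B3, B2–B4, B2–B5, B3–B6, B1–B7, B7–B8

Every bag has size at most 3, so the width is 3 − 1 = 2 and tw(G) ≤ 2. On the other hand G contains the 3-clique {0, 1, 6}. A clique must lie in a single bag of any decomposition, so no decomposition can have width below 2. Hence tw(G) = 2 exactly.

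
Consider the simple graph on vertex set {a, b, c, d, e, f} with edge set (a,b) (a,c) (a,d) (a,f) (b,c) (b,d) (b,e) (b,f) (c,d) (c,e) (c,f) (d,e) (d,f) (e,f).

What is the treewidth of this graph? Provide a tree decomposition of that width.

The largest bag has 5 vertices, giving width 4; this decomposition certifies tw(G) ≤ 4. On the other hand G contains the 5-clique {b, c, d, e, f}. A clique must lie in a single bag of any decomposition, so no decomposition can have width below 4. Therefore the treewidth is 4.

Treewidth 4.
One such decomposition:
Bags: B1 = {a, b, c, d, f}  B2 = {b, c, d, e, f}
Tree: B1–B2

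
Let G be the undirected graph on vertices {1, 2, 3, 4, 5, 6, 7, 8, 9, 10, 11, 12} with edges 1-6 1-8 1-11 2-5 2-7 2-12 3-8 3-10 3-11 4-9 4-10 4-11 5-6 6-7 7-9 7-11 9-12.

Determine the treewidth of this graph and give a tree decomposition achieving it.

The largest bag has 4 vertices, giving width 3; this decomposition certifies tw(G) ≤ 3. For the lower bound: the 4 vertex sets {2,5,12}, {9}, {7}, {1,4,6,11} are disjoint, each induces a connected subgraph, and every pair is joined by at least one edge of G. Contracting each set to a single vertex therefore yields K_{4} as a minor, and since treewidth is minor-monotone, tw(G) ≥ tw(K_{4}) = 3. Hence tw(G) = 3 exactly.

Treewidth 3.
One optimal decomposition is:
Bags: B1 = {2, 5, 9, 12}  B2 = {2, 5, 7, 9}  B3 = {5, 6, 7, 9}  B4 = {4, 6, 7, 9}  B5 = {4, 6, 7, 11}  B6 = {1, 4, 6, 11}  B7 = {1, 4, 10, 11}  B8 = {1, 3, 10, 11}  B9 = {1, 3, 8, 10}
Tree: B1–B2, B2–B3, B3–B4, B4–B5, B5–B6, B6–B7, B7–B8, B8–B9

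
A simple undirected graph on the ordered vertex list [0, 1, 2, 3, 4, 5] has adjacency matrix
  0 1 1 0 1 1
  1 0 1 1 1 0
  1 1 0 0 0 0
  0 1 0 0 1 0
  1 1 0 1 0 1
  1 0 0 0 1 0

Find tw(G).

2

A width-2 tree decomposition is:
Bags: B1 = {0, 1, 2}  B2 = {0, 1, 4}  B3 = {0, 4, 5}  B4 = {1, 3, 4}
Tree: B1–B2, B2–B3, B2–B4
The largest bag has 3 vertices, giving width 2; this decomposition certifies tw(G) ≤ 2. Conversely, {0, 1, 2} is a clique of size 3, and the vertices of any clique must share a bag in every tree decomposition; so some bag has ≥ 3 vertices and tw(G) ≥ 2. The upper and lower bounds meet at 2, so that is the treewidth.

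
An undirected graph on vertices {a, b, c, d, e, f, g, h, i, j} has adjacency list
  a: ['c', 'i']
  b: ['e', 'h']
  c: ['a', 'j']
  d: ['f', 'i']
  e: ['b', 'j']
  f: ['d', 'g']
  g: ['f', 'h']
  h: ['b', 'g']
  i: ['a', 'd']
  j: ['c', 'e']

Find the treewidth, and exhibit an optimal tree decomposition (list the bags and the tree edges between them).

Treewidth 2.
One optimal decomposition is:
Bags: B1 = {b, g, h}  B2 = {b, f, g}  B3 = {b, d, f}  B4 = {b, d, i}  B5 = {a, b, i}  B6 = {a, b, c}  B7 = {b, c, j}  B8 = {b, e, j}
Tree: B1–B2, B2–B3, B3–B4, B4–B5, B5–B6, B6–B7, B7–B8

Each bag holds 3 vertices, so the decomposition has width 2, which upper-bounds the treewidth. For the lower bound, G contains the cycle b–h–g–f–d–i–a–c–j–e–b, so G is not a forest; only forests have treewidth ≤ 1, hence tw(G) ≥ 2. Combining the bounds, tw(G) = 2.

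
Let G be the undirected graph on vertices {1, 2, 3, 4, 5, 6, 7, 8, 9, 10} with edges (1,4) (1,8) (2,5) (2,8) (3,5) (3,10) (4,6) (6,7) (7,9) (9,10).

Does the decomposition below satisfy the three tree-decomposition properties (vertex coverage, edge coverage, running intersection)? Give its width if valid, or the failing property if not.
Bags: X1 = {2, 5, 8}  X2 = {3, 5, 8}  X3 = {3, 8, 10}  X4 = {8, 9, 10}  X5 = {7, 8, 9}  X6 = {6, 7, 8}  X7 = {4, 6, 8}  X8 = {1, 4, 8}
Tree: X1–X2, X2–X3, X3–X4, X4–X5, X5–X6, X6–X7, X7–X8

Yes; width 2.

Vertex coverage: the bags together contain {1, 2, 3, 4, 5, 6, 7, 8, 9, 10}, the full vertex set. Edge coverage: each edge of G has both endpoints in at least one bag. Running intersection: for every vertex, the bags containing it form a connected subtree. All three properties hold, so this is a valid tree decomposition of width max|bag| − 1 = 2, and hence tw(G) ≤ 2.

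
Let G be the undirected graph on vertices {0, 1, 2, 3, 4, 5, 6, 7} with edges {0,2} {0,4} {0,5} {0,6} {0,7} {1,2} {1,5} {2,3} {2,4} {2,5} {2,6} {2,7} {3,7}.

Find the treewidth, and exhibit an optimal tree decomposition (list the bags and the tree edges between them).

Each bag holds 3 vertices, so the decomposition has width 2, which upper-bounds the treewidth. Conversely, {0, 2, 4} is a clique of size 3, and the vertices of any clique must share a bag in every tree decomposition; so some bag has ≥ 3 vertices and tw(G) ≥ 2. Therefore the treewidth is 2.

Treewidth 2.
One optimal decomposition is:
Bags: B1 = {0, 2, 4}  B2 = {0, 2, 7}  B3 = {0, 2, 5}  B4 = {0, 2, 6}  B5 = {1, 2, 5}  B6 = {2, 3, 7}
Tree: B1–B2, B1–B3, B3–B4, B3–B5, B2–B6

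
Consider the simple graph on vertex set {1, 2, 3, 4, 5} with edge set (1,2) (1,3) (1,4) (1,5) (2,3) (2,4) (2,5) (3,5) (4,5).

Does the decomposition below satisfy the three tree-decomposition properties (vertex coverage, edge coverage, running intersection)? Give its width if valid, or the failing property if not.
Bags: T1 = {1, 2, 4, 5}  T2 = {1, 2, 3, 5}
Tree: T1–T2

Every vertex of G appears in some bag (union = {1, 2, 3, 4, 5}); every edge is covered by a bag; and for each vertex v the set of bags containing v is connected in the bag tree. The decomposition is therefore valid. The largest bag has 4 vertices, so the width is 3.

Yes; width 3.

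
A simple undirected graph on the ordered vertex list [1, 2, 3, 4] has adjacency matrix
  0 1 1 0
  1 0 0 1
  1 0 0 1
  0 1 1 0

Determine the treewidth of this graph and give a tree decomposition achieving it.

Each bag holds 3 vertices, so the decomposition has width 2, which upper-bounds the treewidth. For the lower bound, G contains the cycle 3–1–2–4–3, so G is not a forest; only forests have treewidth ≤ 1, hence tw(G) ≥ 2. The upper and lower bounds meet at 2, so that is the treewidth.

Treewidth 2.
One optimal decomposition is:
Bags: B1 = {1, 2, 3}  B2 = {2, 3, 4}
Tree: B1–B2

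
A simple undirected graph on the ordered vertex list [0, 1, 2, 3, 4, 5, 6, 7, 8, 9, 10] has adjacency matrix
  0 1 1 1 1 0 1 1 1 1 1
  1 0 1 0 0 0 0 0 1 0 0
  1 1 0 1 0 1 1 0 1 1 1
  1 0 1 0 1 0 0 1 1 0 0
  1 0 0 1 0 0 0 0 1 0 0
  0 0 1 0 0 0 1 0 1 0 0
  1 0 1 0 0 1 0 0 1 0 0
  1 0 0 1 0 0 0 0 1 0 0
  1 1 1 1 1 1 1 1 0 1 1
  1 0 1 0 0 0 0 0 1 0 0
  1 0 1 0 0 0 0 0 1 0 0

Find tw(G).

3

A width-3 tree decomposition is:
Bags: B1 = {0, 2, 3, 8}  B2 = {0, 2, 8, 10}  B3 = {0, 1, 2, 8}  B4 = {0, 2, 6, 8}  B5 = {2, 5, 6, 8}  B6 = {0, 3, 7, 8}  B7 = {0, 3, 4, 8}  B8 = {0, 2, 8, 9}
Tree: B1–B2, B2–B3, B1–B4, B4–B5, B1–B6, B1–B7, B4–B8
Each bag holds 4 vertices, so the decomposition has width 3, which upper-bounds the treewidth. Conversely, {0, 1, 2, 8} is a clique of size 4, and the vertices of any clique must share a bag in every tree decomposition; so some bag has ≥ 4 vertices and tw(G) ≥ 3. Therefore the treewidth is 3.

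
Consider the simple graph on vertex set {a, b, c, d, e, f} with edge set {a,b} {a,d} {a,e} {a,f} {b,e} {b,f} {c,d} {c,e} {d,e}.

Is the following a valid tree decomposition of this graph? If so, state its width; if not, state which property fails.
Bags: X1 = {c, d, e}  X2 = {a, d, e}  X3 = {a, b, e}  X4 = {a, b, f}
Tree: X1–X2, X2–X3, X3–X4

Checking the three conditions: (i) the bags cover all of {a, b, c, d, e, f}; (ii) for each edge, some bag contains both endpoints; (iii) the bags containing any fixed vertex form a subtree. All hold, so the decomposition is valid with width 3 − 1 = 2.

Yes; width 2.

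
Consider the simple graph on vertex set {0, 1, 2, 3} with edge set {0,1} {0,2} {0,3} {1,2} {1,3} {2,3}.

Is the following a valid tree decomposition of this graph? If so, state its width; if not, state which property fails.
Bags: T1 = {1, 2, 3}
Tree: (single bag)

No — vertex 0 appears in no bag.

A tree decomposition must satisfy three properties: every vertex lies in some bag; for every edge, both endpoints lie together in some bag; and for every vertex, the bags containing it form a connected subtree. Here vertex 0 appears in no bag, so the decomposition is invalid.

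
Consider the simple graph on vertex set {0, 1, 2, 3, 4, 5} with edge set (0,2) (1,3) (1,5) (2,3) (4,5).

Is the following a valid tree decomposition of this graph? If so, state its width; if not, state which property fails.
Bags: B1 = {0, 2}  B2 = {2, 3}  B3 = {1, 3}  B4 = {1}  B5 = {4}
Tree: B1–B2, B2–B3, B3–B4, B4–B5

A tree decomposition must satisfy three properties: every vertex lies in some bag; for every edge, both endpoints lie together in some bag; and for every vertex, the bags containing it form a connected subtree. Here vertex 5 appears in no bag, so the decomposition is invalid.

No — vertex 5 appears in no bag.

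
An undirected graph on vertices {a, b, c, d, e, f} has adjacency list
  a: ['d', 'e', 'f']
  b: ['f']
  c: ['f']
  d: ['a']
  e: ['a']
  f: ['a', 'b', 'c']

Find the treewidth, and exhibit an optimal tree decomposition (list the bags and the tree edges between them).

Treewidth 1.
Bags: B1 = {a, f}  B2 = {a, e}  B3 = {a, d}  B4 = {c, f}  B5 = {b, f}
Tree: B1–B2, B2–B3, B1–B4, B1–B5

Every bag has size at most 2, so the width is 2 − 1 = 1 and tw(G) ≤ 1. Since G has at least one edge (e.g. a–f), it is not an edgeless graph, so tw(G) ≥ 1. Therefore the treewidth is 1.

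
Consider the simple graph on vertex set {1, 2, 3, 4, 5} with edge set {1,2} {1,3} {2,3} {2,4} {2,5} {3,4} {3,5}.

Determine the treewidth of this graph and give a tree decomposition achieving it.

Treewidth 2.
One such decomposition:
Bags: B1 = {2, 3, 4}  B2 = {1, 2, 3}  B3 = {2, 3, 5}
Tree: B1–B2, B1–B3

The largest bag has 3 vertices, giving width 2; this decomposition certifies tw(G) ≤ 2. On the other hand G contains the 3-clique {1, 2, 3}. A clique must lie in a single bag of any decomposition, so no decomposition can have width below 2. Combining the bounds, tw(G) = 2.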